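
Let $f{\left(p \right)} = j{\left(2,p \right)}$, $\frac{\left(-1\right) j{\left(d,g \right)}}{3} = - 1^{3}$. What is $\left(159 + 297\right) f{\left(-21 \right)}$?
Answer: $1368$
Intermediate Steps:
$j{\left(d,g \right)} = 3$ ($j{\left(d,g \right)} = - 3 \left(- 1^{3}\right) = - 3 \left(\left(-1\right) 1\right) = \left(-3\right) \left(-1\right) = 3$)
$f{\left(p \right)} = 3$
$\left(159 + 297\right) f{\left(-21 \right)} = \left(159 + 297\right) 3 = 456 \cdot 3 = 1368$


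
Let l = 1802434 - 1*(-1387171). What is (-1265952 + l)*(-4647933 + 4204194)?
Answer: -853599858567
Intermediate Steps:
l = 3189605 (l = 1802434 + 1387171 = 3189605)
(-1265952 + l)*(-4647933 + 4204194) = (-1265952 + 3189605)*(-4647933 + 4204194) = 1923653*(-443739) = -853599858567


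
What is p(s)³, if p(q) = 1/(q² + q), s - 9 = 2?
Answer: 1/2299968 ≈ 4.3479e-7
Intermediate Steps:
s = 11 (s = 9 + 2 = 11)
p(q) = 1/(q + q²)
p(s)³ = (1/(11*(1 + 11)))³ = ((1/11)/12)³ = ((1/11)*(1/12))³ = (1/132)³ = 1/2299968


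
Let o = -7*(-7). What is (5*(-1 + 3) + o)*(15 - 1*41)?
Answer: -1534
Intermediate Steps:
o = 49
(5*(-1 + 3) + o)*(15 - 1*41) = (5*(-1 + 3) + 49)*(15 - 1*41) = (5*2 + 49)*(15 - 41) = (10 + 49)*(-26) = 59*(-26) = -1534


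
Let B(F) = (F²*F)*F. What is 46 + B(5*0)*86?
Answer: 46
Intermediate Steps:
B(F) = F⁴ (B(F) = F³*F = F⁴)
46 + B(5*0)*86 = 46 + (5*0)⁴*86 = 46 + 0⁴*86 = 46 + 0*86 = 46 + 0 = 46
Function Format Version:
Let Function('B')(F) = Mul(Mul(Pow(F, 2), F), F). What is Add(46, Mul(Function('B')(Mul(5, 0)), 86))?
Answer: 46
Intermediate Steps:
Function('B')(F) = Pow(F, 4) (Function('B')(F) = Mul(Pow(F, 3), F) = Pow(F, 4))
Add(46, Mul(Function('B')(Mul(5, 0)), 86)) = Add(46, Mul(Pow(Mul(5, 0), 4), 86)) = Add(46, Mul(Pow(0, 4), 86)) = Add(46, Mul(0, 86)) = Add(46, 0) = 46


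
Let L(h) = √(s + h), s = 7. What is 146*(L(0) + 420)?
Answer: 61320 + 146*√7 ≈ 61706.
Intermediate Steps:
L(h) = √(7 + h)
146*(L(0) + 420) = 146*(√(7 + 0) + 420) = 146*(√7 + 420) = 146*(420 + √7) = 61320 + 146*√7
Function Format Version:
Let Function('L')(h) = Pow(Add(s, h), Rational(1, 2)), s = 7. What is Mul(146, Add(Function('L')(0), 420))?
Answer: Add(61320, Mul(146, Pow(7, Rational(1, 2)))) ≈ 61706.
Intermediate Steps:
Function('L')(h) = Pow(Add(7, h), Rational(1, 2))
Mul(146, Add(Function('L')(0), 420)) = Mul(146, Add(Pow(Add(7, 0), Rational(1, 2)), 420)) = Mul(146, Add(Pow(7, Rational(1, 2)), 420)) = Mul(146, Add(420, Pow(7, Rational(1, 2)))) = Add(61320, Mul(146, Pow(7, Rational(1, 2))))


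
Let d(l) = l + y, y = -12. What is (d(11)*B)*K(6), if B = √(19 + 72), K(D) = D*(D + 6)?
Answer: -72*√91 ≈ -686.84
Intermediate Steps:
K(D) = D*(6 + D)
d(l) = -12 + l (d(l) = l - 12 = -12 + l)
B = √91 ≈ 9.5394
(d(11)*B)*K(6) = ((-12 + 11)*√91)*(6*(6 + 6)) = (-√91)*(6*12) = -√91*72 = -72*√91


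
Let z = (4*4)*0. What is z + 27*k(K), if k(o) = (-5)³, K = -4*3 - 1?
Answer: -3375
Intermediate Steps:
K = -13 (K = -12 - 1 = -13)
k(o) = -125
z = 0 (z = 16*0 = 0)
z + 27*k(K) = 0 + 27*(-125) = 0 - 3375 = -3375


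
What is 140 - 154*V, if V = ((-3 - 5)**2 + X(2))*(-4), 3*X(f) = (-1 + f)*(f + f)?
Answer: 121156/3 ≈ 40385.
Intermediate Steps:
X(f) = 2*f*(-1 + f)/3 (X(f) = ((-1 + f)*(f + f))/3 = ((-1 + f)*(2*f))/3 = (2*f*(-1 + f))/3 = 2*f*(-1 + f)/3)
V = -784/3 (V = ((-3 - 5)**2 + (2/3)*2*(-1 + 2))*(-4) = ((-8)**2 + (2/3)*2*1)*(-4) = (64 + 4/3)*(-4) = (196/3)*(-4) = -784/3 ≈ -261.33)
140 - 154*V = 140 - 154*(-784/3) = 140 + 120736/3 = 121156/3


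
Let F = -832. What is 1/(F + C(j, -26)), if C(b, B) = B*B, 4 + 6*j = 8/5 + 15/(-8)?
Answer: -1/156 ≈ -0.0064103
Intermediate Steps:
j = -57/80 (j = -⅔ + (8/5 + 15/(-8))/6 = -⅔ + (8*(⅕) + 15*(-⅛))/6 = -⅔ + (8/5 - 15/8)/6 = -⅔ + (⅙)*(-11/40) = -⅔ - 11/240 = -57/80 ≈ -0.71250)
C(b, B) = B²
1/(F + C(j, -26)) = 1/(-832 + (-26)²) = 1/(-832 + 676) = 1/(-156) = -1/156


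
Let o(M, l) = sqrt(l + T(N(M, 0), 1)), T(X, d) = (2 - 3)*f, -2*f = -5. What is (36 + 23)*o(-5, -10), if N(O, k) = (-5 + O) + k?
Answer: 295*I*sqrt(2)/2 ≈ 208.6*I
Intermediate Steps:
f = 5/2 (f = -1/2*(-5) = 5/2 ≈ 2.5000)
N(O, k) = -5 + O + k
T(X, d) = -5/2 (T(X, d) = (2 - 3)*(5/2) = -1*5/2 = -5/2)
o(M, l) = sqrt(-5/2 + l) (o(M, l) = sqrt(l - 5/2) = sqrt(-5/2 + l))
(36 + 23)*o(-5, -10) = (36 + 23)*(sqrt(-10 + 4*(-10))/2) = 59*(sqrt(-10 - 40)/2) = 59*(sqrt(-50)/2) = 59*((5*I*sqrt(2))/2) = 59*(5*I*sqrt(2)/2) = 295*I*sqrt(2)/2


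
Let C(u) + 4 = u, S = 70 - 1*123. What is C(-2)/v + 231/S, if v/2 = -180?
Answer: -13807/3180 ≈ -4.3418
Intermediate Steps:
v = -360 (v = 2*(-180) = -360)
S = -53 (S = 70 - 123 = -53)
C(u) = -4 + u
C(-2)/v + 231/S = (-4 - 2)/(-360) + 231/(-53) = -6*(-1/360) + 231*(-1/53) = 1/60 - 231/53 = -13807/3180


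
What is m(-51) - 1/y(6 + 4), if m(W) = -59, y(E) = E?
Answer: -591/10 ≈ -59.100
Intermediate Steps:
m(-51) - 1/y(6 + 4) = -59 - 1/(6 + 4) = -59 - 1/10 = -59 - 1*⅒ = -59 - ⅒ = -591/10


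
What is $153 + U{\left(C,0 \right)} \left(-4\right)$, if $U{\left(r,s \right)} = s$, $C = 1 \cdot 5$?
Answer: $153$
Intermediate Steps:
$C = 5$
$153 + U{\left(C,0 \right)} \left(-4\right) = 153 + 0 \left(-4\right) = 153 + 0 = 153$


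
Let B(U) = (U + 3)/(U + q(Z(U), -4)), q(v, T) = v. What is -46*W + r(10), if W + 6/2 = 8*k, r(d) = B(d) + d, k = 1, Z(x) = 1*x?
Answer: -4387/20 ≈ -219.35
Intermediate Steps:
Z(x) = x
B(U) = (3 + U)/(2*U) (B(U) = (U + 3)/(U + U) = (3 + U)/((2*U)) = (3 + U)*(1/(2*U)) = (3 + U)/(2*U))
r(d) = d + (3 + d)/(2*d) (r(d) = (3 + d)/(2*d) + d = d + (3 + d)/(2*d))
W = 5 (W = -3 + 8*1 = -3 + 8 = 5)
-46*W + r(10) = -46*5 + (½ + 10 + (3/2)/10) = -230 + (½ + 10 + (3/2)*(⅒)) = -230 + (½ + 10 + 3/20) = -230 + 213/20 = -4387/20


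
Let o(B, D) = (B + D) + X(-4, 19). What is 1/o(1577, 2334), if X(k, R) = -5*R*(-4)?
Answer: 1/4291 ≈ 0.00023305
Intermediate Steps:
X(k, R) = 20*R
o(B, D) = 380 + B + D (o(B, D) = (B + D) + 20*19 = (B + D) + 380 = 380 + B + D)
1/o(1577, 2334) = 1/(380 + 1577 + 2334) = 1/4291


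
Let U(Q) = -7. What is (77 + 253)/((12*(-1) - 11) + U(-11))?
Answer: -11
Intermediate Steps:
(77 + 253)/((12*(-1) - 11) + U(-11)) = (77 + 253)/((12*(-1) - 11) - 7) = 330/((-12 - 11) - 7) = 330/(-23 - 7) = 330/(-30) = 330*(-1/30) = -11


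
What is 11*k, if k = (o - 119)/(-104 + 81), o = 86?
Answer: 363/23 ≈ 15.783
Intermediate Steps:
k = 33/23 (k = (86 - 119)/(-104 + 81) = -33/(-23) = -33*(-1/23) = 33/23 ≈ 1.4348)
11*k = 11*(33/23) = 363/23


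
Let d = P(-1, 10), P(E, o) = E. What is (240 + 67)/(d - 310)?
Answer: -307/311 ≈ -0.98714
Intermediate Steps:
d = -1
(240 + 67)/(d - 310) = (240 + 67)/(-1 - 310) = 307/(-311) = 307*(-1/311) = -307/311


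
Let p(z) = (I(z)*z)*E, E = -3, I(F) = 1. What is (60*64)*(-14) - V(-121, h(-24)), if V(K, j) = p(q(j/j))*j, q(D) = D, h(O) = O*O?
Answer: -52032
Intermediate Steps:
h(O) = O²
p(z) = -3*z (p(z) = (1*z)*(-3) = z*(-3) = -3*z)
V(K, j) = -3*j (V(K, j) = (-3*j/j)*j = (-3*1)*j = -3*j)
(60*64)*(-14) - V(-121, h(-24)) = (60*64)*(-14) - (-3)*(-24)² = 3840*(-14) - (-3)*576 = -53760 - 1*(-1728) = -53760 + 1728 = -52032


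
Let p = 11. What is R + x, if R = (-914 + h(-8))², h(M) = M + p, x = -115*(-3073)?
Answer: 1183316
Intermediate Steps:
x = 353395
h(M) = 11 + M (h(M) = M + 11 = 11 + M)
R = 829921 (R = (-914 + (11 - 8))² = (-914 + 3)² = (-911)² = 829921)
R + x = 829921 + 353395 = 1183316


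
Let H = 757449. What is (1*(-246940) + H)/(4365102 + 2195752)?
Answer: 510509/6560854 ≈ 0.077811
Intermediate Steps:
(1*(-246940) + H)/(4365102 + 2195752) = (1*(-246940) + 757449)/(4365102 + 2195752) = (-246940 + 757449)/6560854 = 510509*(1/6560854) = 510509/6560854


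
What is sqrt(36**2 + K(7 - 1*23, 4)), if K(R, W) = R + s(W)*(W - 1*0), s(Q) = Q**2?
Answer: 8*sqrt(21) ≈ 36.661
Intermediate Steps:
K(R, W) = R + W**3 (K(R, W) = R + W**2*(W - 1*0) = R + W**2*(W + 0) = R + W**2*W = R + W**3)
sqrt(36**2 + K(7 - 1*23, 4)) = sqrt(36**2 + ((7 - 1*23) + 4**3)) = sqrt(1296 + ((7 - 23) + 64)) = sqrt(1296 + (-16 + 64)) = sqrt(1296 + 48) = sqrt(1344) = 8*sqrt(21)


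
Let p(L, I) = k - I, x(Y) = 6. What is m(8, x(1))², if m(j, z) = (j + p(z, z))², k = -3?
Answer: 1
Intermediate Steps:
p(L, I) = -3 - I
m(j, z) = (-3 + j - z)² (m(j, z) = (j + (-3 - z))² = (-3 + j - z)²)
m(8, x(1))² = ((3 + 6 - 1*8)²)² = ((3 + 6 - 8)²)² = (1²)² = 1² = 1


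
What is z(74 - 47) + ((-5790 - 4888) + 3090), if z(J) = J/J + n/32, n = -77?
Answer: -242861/32 ≈ -7589.4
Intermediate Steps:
z(J) = -45/32 (z(J) = J/J - 77/32 = 1 - 77*1/32 = 1 - 77/32 = -45/32)
z(74 - 47) + ((-5790 - 4888) + 3090) = -45/32 + ((-5790 - 4888) + 3090) = -45/32 + (-10678 + 3090) = -45/32 - 7588 = -242861/32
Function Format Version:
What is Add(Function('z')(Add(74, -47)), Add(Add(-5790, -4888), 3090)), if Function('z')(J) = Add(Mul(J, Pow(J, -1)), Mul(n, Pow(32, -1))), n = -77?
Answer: Rational(-242861, 32) ≈ -7589.4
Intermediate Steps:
Function('z')(J) = Rational(-45, 32) (Function('z')(J) = Add(Mul(J, Pow(J, -1)), Mul(-77, Pow(32, -1))) = Add(1, Mul(-77, Rational(1, 32))) = Add(1, Rational(-77, 32)) = Rational(-45, 32))
Add(Function('z')(Add(74, -47)), Add(Add(-5790, -4888), 3090)) = Add(Rational(-45, 32), Add(Add(-5790, -4888), 3090)) = Add(Rational(-45, 32), Add(-10678, 3090)) = Add(Rational(-45, 32), -7588) = Rational(-242861, 32)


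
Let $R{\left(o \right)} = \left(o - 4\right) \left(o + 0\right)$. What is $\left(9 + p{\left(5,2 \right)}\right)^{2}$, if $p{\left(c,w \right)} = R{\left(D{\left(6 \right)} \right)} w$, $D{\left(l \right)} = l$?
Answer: $1089$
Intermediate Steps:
$R{\left(o \right)} = o \left(-4 + o\right)$ ($R{\left(o \right)} = \left(-4 + o\right) o = o \left(-4 + o\right)$)
$p{\left(c,w \right)} = 12 w$ ($p{\left(c,w \right)} = 6 \left(-4 + 6\right) w = 6 \cdot 2 w = 12 w$)
$\left(9 + p{\left(5,2 \right)}\right)^{2} = \left(9 + 12 \cdot 2\right)^{2} = \left(9 + 24\right)^{2} = 33^{2} = 1089$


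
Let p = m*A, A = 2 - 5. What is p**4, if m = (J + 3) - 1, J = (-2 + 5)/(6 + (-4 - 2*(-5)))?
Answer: 531441/256 ≈ 2075.9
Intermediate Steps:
A = -3
J = 1/4 (J = 3/(6 + (-4 + 10)) = 3/(6 + 6) = 3/12 = 3*(1/12) = 1/4 ≈ 0.25000)
m = 9/4 (m = (1/4 + 3) - 1 = 13/4 - 1 = 9/4 ≈ 2.2500)
p = -27/4 (p = (9/4)*(-3) = -27/4 ≈ -6.7500)
p**4 = (-27/4)**4 = 531441/256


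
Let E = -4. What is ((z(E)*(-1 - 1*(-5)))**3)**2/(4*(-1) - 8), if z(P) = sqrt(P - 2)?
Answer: 73728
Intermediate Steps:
z(P) = sqrt(-2 + P)
((z(E)*(-1 - 1*(-5)))**3)**2/(4*(-1) - 8) = ((sqrt(-2 - 4)*(-1 - 1*(-5)))**3)**2/(4*(-1) - 8) = ((sqrt(-6)*(-1 + 5))**3)**2/(-4 - 8) = (((I*sqrt(6))*4)**3)**2/(-12) = ((4*I*sqrt(6))**3)**2*(-1/12) = (-384*I*sqrt(6))**2*(-1/12) = -884736*(-1/12) = 73728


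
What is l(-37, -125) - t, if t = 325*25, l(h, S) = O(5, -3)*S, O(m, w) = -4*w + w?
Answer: -9250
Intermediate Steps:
O(m, w) = -3*w
l(h, S) = 9*S (l(h, S) = (-3*(-3))*S = 9*S)
t = 8125
l(-37, -125) - t = 9*(-125) - 1*8125 = -1125 - 8125 = -9250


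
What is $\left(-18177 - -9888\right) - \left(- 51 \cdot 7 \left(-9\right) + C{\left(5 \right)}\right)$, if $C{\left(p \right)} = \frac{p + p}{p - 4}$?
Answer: $-11512$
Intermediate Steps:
$C{\left(p \right)} = \frac{2 p}{-4 + p}$
$\left(-18177 - -9888\right) - \left(- 51 \cdot 7 \left(-9\right) + C{\left(5 \right)}\right) = \left(-18177 - -9888\right) - \left(- 51 \cdot 7 \left(-9\right) + 2 \cdot 5 \frac{1}{-4 + 5}\right) = \left(-18177 + 9888\right) - \left(\left(-51\right) \left(-63\right) + 2 \cdot 5 \cdot 1^{-1}\right) = -8289 - \left(3213 + 2 \cdot 5 \cdot 1\right) = -8289 - \left(3213 + 10\right) = -8289 - 3223 = -11512$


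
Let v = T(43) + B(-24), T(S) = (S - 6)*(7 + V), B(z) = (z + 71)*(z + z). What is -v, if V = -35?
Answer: 3292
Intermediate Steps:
B(z) = 2*z*(71 + z) (B(z) = (71 + z)*(2*z) = 2*z*(71 + z))
T(S) = 168 - 28*S (T(S) = (S - 6)*(7 - 35) = (-6 + S)*(-28) = 168 - 28*S)
v = -3292 (v = (168 - 28*43) + 2*(-24)*(71 - 24) = (168 - 1204) + 2*(-24)*47 = -1036 - 2256 = -3292)
-v = -1*(-3292) = 3292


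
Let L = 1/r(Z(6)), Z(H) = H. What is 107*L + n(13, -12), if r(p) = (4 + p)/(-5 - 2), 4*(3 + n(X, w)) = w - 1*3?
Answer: -1633/20 ≈ -81.650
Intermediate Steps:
n(X, w) = -15/4 + w/4 (n(X, w) = -3 + (w - 1*3)/4 = -3 + (w - 3)/4 = -3 + (-3 + w)/4 = -3 + (-¾ + w/4) = -15/4 + w/4)
r(p) = -4/7 - p/7 (r(p) = (4 + p)/(-7) = (4 + p)*(-⅐) = -4/7 - p/7)
L = -7/10 (L = 1/(-4/7 - ⅐*6) = 1/(-4/7 - 6/7) = 1/(-10/7) = -7/10 ≈ -0.70000)
107*L + n(13, -12) = 107*(-7/10) + (-15/4 + (¼)*(-12)) = -749/10 + (-15/4 - 3) = -749/10 - 27/4 = -1633/20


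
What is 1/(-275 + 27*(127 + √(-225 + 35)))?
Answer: -I/(-3154*I + 27*√190) ≈ 0.0003127 - 3.6899e-5*I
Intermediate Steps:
1/(-275 + 27*(127 + √(-225 + 35))) = 1/(-275 + 27*(127 + √(-190))) = 1/(-275 + 27*(127 + I*√190)) = 1/(-275 + (3429 + 27*I*√190)) = 1/(3154 + 27*I*√190)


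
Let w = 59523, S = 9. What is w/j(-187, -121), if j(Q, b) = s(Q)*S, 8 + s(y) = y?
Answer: -19841/585 ≈ -33.916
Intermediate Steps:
s(y) = -8 + y
j(Q, b) = -72 + 9*Q (j(Q, b) = (-8 + Q)*9 = -72 + 9*Q)
w/j(-187, -121) = 59523/(-72 + 9*(-187)) = 59523/(-72 - 1683) = 59523/(-1755) = 59523*(-1/1755) = -19841/585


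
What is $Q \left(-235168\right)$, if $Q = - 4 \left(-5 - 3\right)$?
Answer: $-7525376$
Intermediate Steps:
$Q = 32$ ($Q = \left(-4\right) \left(-8\right) = 32$)
$Q \left(-235168\right) = 32 \left(-235168\right) = -7525376$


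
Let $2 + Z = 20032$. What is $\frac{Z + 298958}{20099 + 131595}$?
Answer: $\frac{159494}{75847} \approx 2.1028$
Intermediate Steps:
$Z = 20030$ ($Z = -2 + 20032 = 20030$)
$\frac{Z + 298958}{20099 + 131595} = \frac{20030 + 298958}{20099 + 131595} = \frac{318988}{151694} = 318988 \cdot \frac{1}{151694} = \frac{159494}{75847}$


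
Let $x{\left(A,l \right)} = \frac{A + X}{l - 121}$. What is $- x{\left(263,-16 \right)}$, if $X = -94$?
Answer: $\frac{169}{137} \approx 1.2336$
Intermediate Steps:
$x{\left(A,l \right)} = \frac{-94 + A}{-121 + l}$ ($x{\left(A,l \right)} = \frac{A - 94}{l - 121} = \frac{-94 + A}{-121 + l}$)
$- x{\left(263,-16 \right)} = - \frac{-94 + 263}{-121 - 16} = - \frac{169}{-137} = - \frac{\left(-1\right) 169}{137} = \left(-1\right) \left(- \frac{169}{137}\right) = \frac{169}{137}$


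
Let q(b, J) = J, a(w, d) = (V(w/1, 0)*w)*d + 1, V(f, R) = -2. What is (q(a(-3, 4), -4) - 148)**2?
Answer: 23104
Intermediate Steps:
a(w, d) = 1 - 2*d*w (a(w, d) = (-2*w)*d + 1 = -2*d*w + 1 = 1 - 2*d*w)
(q(a(-3, 4), -4) - 148)**2 = (-4 - 148)**2 = (-152)**2 = 23104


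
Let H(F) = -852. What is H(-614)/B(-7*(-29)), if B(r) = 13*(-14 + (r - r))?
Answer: 426/91 ≈ 4.6813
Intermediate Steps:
B(r) = -182 (B(r) = 13*(-14 + 0) = 13*(-14) = -182)
H(-614)/B(-7*(-29)) = -852/(-182) = -852*(-1/182) = 426/91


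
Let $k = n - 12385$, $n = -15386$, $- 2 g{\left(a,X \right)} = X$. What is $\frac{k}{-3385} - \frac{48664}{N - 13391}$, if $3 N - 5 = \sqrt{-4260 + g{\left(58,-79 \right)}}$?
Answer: $\frac{18473737939077}{1560458349895} + \frac{20856 i \sqrt{16882}}{460992127} \approx 11.839 + 0.0058783 i$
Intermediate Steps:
$g{\left(a,X \right)} = - \frac{X}{2}$
$N = \frac{5}{3} + \frac{i \sqrt{16882}}{6}$ ($N = \frac{5}{3} + \frac{\sqrt{-4260 - - \frac{79}{2}}}{3} = \frac{5}{3} + \frac{\sqrt{-4260 + \frac{79}{2}}}{3} = \frac{5}{3} + \frac{\sqrt{- \frac{8441}{2}}}{3} = \frac{5}{3} + \frac{\frac{1}{2} i \sqrt{16882}}{3} = \frac{5}{3} + \frac{i \sqrt{16882}}{6} \approx 1.6667 + 21.655 i$)
$k = -27771$ ($k = -15386 - 12385 = -27771$)
$\frac{k}{-3385} - \frac{48664}{N - 13391} = - \frac{27771}{-3385} - \frac{48664}{\left(\frac{5}{3} + \frac{i \sqrt{16882}}{6}\right) - 13391} = \left(-27771\right) \left(- \frac{1}{3385}\right) - \frac{48664}{\left(\frac{5}{3} + \frac{i \sqrt{16882}}{6}\right) - 13391} = \frac{27771}{3385} - \frac{48664}{- \frac{40168}{3} + \frac{i \sqrt{16882}}{6}}$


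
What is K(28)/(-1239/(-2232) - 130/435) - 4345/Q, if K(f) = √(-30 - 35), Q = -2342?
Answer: 4345/2342 + 7192*I*√65/1843 ≈ 1.8553 + 31.462*I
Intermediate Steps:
K(f) = I*√65 (K(f) = √(-65) = I*√65)
K(28)/(-1239/(-2232) - 130/435) - 4345/Q = (I*√65)/(-1239/(-2232) - 130/435) - 4345/(-2342) = (I*√65)/(-1239*(-1/2232) - 130*1/435) - 4345*(-1/2342) = (I*√65)/(413/744 - 26/87) + 4345/2342 = (I*√65)/(1843/7192) + 4345/2342 = (I*√65)*(7192/1843) + 4345/2342 = 7192*I*√65/1843 + 4345/2342 = 4345/2342 + 7192*I*√65/1843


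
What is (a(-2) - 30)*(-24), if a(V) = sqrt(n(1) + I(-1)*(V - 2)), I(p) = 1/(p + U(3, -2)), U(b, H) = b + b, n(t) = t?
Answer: 720 - 24*sqrt(5)/5 ≈ 709.27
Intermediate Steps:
U(b, H) = 2*b
I(p) = 1/(6 + p) (I(p) = 1/(p + 2*3) = 1/(p + 6) = 1/(6 + p))
a(V) = sqrt(3/5 + V/5) (a(V) = sqrt(1 + (V - 2)/(6 - 1)) = sqrt(1 + (-2 + V)/5) = sqrt(1 + (-2/5 + V/5)) = sqrt(3/5 + V/5))
(a(-2) - 30)*(-24) = (sqrt(15 + 5*(-2))/5 - 30)*(-24) = (sqrt(15 - 10)/5 - 30)*(-24) = (sqrt(5)/5 - 30)*(-24) = (-30 + sqrt(5)/5)*(-24) = 720 - 24*sqrt(5)/5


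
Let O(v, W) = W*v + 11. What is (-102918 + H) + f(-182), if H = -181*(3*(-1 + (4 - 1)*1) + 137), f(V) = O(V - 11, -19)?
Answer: -125123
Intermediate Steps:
O(v, W) = 11 + W*v
f(V) = 220 - 19*V (f(V) = 11 - 19*(V - 11) = 11 - 19*(-11 + V) = 11 + (209 - 19*V) = 220 - 19*V)
H = -25883 (H = -181*(3*(-1 + 3*1) + 137) = -181*(3*(-1 + 3) + 137) = -181*(3*2 + 137) = -181*(6 + 137) = -181*143 = -25883)
(-102918 + H) + f(-182) = (-102918 - 25883) + (220 - 19*(-182)) = -128801 + (220 + 3458) = -128801 + 3678 = -125123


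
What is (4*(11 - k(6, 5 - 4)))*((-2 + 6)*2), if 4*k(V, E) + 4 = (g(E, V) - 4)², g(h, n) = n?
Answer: 352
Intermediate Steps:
k(V, E) = -1 + (-4 + V)²/4 (k(V, E) = -1 + (V - 4)²/4 = -1 + (-4 + V)²/4)
(4*(11 - k(6, 5 - 4)))*((-2 + 6)*2) = (4*(11 - (-1 + (-4 + 6)²/4)))*((-2 + 6)*2) = (4*(11 - (-1 + (¼)*2²)))*(4*2) = (4*(11 - (-1 + (¼)*4)))*8 = (4*(11 - (-1 + 1)))*8 = (4*(11 - 1*0))*8 = (4*(11 + 0))*8 = (4*11)*8 = 44*8 = 352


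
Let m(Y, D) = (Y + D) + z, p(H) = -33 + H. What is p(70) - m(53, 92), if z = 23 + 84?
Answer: -215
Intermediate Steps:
z = 107
m(Y, D) = 107 + D + Y (m(Y, D) = (Y + D) + 107 = (D + Y) + 107 = 107 + D + Y)
p(70) - m(53, 92) = (-33 + 70) - (107 + 92 + 53) = 37 - 1*252 = 37 - 252 = -215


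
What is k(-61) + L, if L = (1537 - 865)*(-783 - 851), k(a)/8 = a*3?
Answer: -1099512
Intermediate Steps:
k(a) = 24*a (k(a) = 8*(a*3) = 8*(3*a) = 24*a)
L = -1098048 (L = 672*(-1634) = -1098048)
k(-61) + L = 24*(-61) - 1098048 = -1464 - 1098048 = -1099512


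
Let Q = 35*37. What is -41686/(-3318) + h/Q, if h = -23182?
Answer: -1638179/306915 ≈ -5.3376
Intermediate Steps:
Q = 1295
-41686/(-3318) + h/Q = -41686/(-3318) - 23182/1295 = -41686*(-1/3318) - 23182*1/1295 = 20843/1659 - 23182/1295 = -1638179/306915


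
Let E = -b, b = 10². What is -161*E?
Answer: 16100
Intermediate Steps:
b = 100
E = -100 (E = -1*100 = -100)
-161*E = -161*(-100) = 16100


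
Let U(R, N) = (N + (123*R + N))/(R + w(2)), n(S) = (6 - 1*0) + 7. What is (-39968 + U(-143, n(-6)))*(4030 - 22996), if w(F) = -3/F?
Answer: 218405362716/289 ≈ 7.5573e+8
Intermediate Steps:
n(S) = 13 (n(S) = (6 + 0) + 7 = 6 + 7 = 13)
U(R, N) = (2*N + 123*R)/(-3/2 + R) (U(R, N) = (N + (123*R + N))/(R - 3/2) = (N + (N + 123*R))/(R - 3*½) = (2*N + 123*R)/(R - 3/2) = (2*N + 123*R)/(-3/2 + R))
(-39968 + U(-143, n(-6)))*(4030 - 22996) = (-39968 + 2*(2*13 + 123*(-143))/(-3 + 2*(-143)))*(4030 - 22996) = (-39968 + 2*(26 - 17589)/(-3 - 286))*(-18966) = (-39968 + 2*(-17563)/(-289))*(-18966) = (-39968 + 2*(-1/289)*(-17563))*(-18966) = (-39968 + 35126/289)*(-18966) = -11515626/289*(-18966) = 218405362716/289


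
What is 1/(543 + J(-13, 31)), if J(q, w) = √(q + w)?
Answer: 181/98277 - √2/98277 ≈ 0.0018273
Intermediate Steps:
1/(543 + J(-13, 31)) = 1/(543 + √(-13 + 31)) = 1/(543 + √18) = 1/(543 + 3*√2)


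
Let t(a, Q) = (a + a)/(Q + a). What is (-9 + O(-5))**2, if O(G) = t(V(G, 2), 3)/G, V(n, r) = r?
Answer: 52441/625 ≈ 83.906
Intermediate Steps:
t(a, Q) = 2*a/(Q + a) (t(a, Q) = (2*a)/(Q + a) = 2*a/(Q + a))
O(G) = 4/(5*G) (O(G) = (2*2/(3 + 2))/G = (2*2/5)/G = (2*2*(1/5))/G = 4/(5*G))
(-9 + O(-5))**2 = (-9 + (4/5)/(-5))**2 = (-9 + (4/5)*(-1/5))**2 = (-9 - 4/25)**2 = (-229/25)**2 = 52441/625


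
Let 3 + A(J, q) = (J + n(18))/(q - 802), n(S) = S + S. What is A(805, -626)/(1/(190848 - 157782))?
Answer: -28243875/238 ≈ -1.1867e+5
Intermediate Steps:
n(S) = 2*S
A(J, q) = -3 + (36 + J)/(-802 + q) (A(J, q) = -3 + (J + 2*18)/(q - 802) = -3 + (J + 36)/(-802 + q) = -3 + (36 + J)/(-802 + q))
A(805, -626)/(1/(190848 - 157782)) = ((2442 + 805 - 3*(-626))/(-802 - 626))/(1/(190848 - 157782)) = ((2442 + 805 + 1878)/(-1428))/(1/33066) = (-1/1428*5125)/(1/33066) = -5125/1428*33066 = -28243875/238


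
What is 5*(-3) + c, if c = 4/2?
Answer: -13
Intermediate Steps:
c = 2 (c = 4*(½) = 2)
5*(-3) + c = 5*(-3) + 2 = -15 + 2 = -13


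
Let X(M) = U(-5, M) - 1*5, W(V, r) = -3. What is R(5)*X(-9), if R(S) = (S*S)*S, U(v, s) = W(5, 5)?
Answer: -1000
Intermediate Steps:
U(v, s) = -3
R(S) = S³ (R(S) = S²*S = S³)
X(M) = -8 (X(M) = -3 - 1*5 = -3 - 5 = -8)
R(5)*X(-9) = 5³*(-8) = 125*(-8) = -1000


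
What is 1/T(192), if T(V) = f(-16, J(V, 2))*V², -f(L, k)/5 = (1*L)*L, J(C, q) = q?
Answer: -1/47185920 ≈ -2.1193e-8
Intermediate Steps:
f(L, k) = -5*L² (f(L, k) = -5*1*L*L = -5*L*L = -5*L²)
T(V) = -1280*V² (T(V) = (-5*(-16)²)*V² = (-5*256)*V² = -1280*V²)
1/T(192) = 1/(-1280*192²) = 1/(-1280*36864) = 1/(-47185920) = -1/47185920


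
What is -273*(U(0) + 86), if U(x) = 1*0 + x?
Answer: -23478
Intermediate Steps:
U(x) = x (U(x) = 0 + x = x)
-273*(U(0) + 86) = -273*(0 + 86) = -273*86 = -23478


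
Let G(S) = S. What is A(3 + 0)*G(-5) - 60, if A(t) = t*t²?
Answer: -195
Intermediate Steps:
A(t) = t³
A(3 + 0)*G(-5) - 60 = (3 + 0)³*(-5) - 60 = 3³*(-5) - 60 = 27*(-5) - 60 = -135 - 60 = -195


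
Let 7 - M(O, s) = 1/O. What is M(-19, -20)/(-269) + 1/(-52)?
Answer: -12079/265772 ≈ -0.045449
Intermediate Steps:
M(O, s) = 7 - 1/O
M(-19, -20)/(-269) + 1/(-52) = (7 - 1/(-19))/(-269) + 1/(-52) = (7 - 1*(-1/19))*(-1/269) + 1*(-1/52) = (7 + 1/19)*(-1/269) - 1/52 = (134/19)*(-1/269) - 1/52 = -134/5111 - 1/52 = -12079/265772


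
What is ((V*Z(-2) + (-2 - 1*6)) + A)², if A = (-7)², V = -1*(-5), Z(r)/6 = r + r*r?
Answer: 10201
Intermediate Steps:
Z(r) = 6*r + 6*r² (Z(r) = 6*(r + r*r) = 6*(r + r²) = 6*r + 6*r²)
V = 5
A = 49
((V*Z(-2) + (-2 - 1*6)) + A)² = ((5*(6*(-2)*(1 - 2)) + (-2 - 1*6)) + 49)² = ((5*(6*(-2)*(-1)) + (-2 - 6)) + 49)² = ((5*12 - 8) + 49)² = ((60 - 8) + 49)² = (52 + 49)² = 101² = 10201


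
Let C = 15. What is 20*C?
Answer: 300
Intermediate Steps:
20*C = 20*15 = 300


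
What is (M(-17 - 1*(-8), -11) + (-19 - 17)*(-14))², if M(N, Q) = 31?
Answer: 286225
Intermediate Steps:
(M(-17 - 1*(-8), -11) + (-19 - 17)*(-14))² = (31 + (-19 - 17)*(-14))² = (31 - 36*(-14))² = (31 + 504)² = 535² = 286225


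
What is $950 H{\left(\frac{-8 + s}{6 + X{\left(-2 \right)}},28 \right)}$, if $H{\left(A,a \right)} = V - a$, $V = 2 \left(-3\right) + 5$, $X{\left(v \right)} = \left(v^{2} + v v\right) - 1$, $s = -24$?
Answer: $-27550$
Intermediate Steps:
$X{\left(v \right)} = -1 + 2 v^{2}$ ($X{\left(v \right)} = \left(v^{2} + v^{2}\right) - 1 = 2 v^{2} - 1 = -1 + 2 v^{2}$)
$V = -1$ ($V = -6 + 5 = -1$)
$H{\left(A,a \right)} = -1 - a$
$950 H{\left(\frac{-8 + s}{6 + X{\left(-2 \right)}},28 \right)} = 950 \left(-1 - 28\right) = 950 \left(-29\right) = -27550$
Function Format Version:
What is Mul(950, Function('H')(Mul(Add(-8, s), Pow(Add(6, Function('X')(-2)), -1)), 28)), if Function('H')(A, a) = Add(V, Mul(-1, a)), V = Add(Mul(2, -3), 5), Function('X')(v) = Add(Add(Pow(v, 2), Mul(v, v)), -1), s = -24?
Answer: -27550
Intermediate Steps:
Function('X')(v) = Add(-1, Mul(2, Pow(v, 2))) (Function('X')(v) = Add(Add(Pow(v, 2), Pow(v, 2)), -1) = Add(Mul(2, Pow(v, 2)), -1) = Add(-1, Mul(2, Pow(v, 2))))
V = -1 (V = Add(-6, 5) = -1)
Function('H')(A, a) = Add(-1, Mul(-1, a))
Mul(950, Function('H')(Mul(Add(-8, s), Pow(Add(6, Function('X')(-2)), -1)), 28)) = Mul(950, Add(-1, Mul(-1, 28))) = Mul(950, Add(-1, -28)) = Mul(950, -29) = -27550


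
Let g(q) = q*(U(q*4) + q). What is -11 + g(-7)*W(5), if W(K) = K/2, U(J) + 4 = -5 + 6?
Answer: 164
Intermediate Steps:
U(J) = -3 (U(J) = -4 + (-5 + 6) = -4 + 1 = -3)
W(K) = K/2 (W(K) = K*(½) = K/2)
g(q) = q*(-3 + q)
-11 + g(-7)*W(5) = -11 + (-7*(-3 - 7))*((½)*5) = -11 - 7*(-10)*(5/2) = -11 + 70*(5/2) = -11 + 175 = 164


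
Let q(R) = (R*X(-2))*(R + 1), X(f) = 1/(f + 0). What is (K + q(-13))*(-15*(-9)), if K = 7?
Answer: -9585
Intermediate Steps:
X(f) = 1/f
q(R) = -R*(1 + R)/2 (q(R) = (R/(-2))*(R + 1) = (R*(-1/2))*(1 + R) = (-R/2)*(1 + R) = -R*(1 + R)/2)
(K + q(-13))*(-15*(-9)) = (7 - 1/2*(-13)*(1 - 13))*(-15*(-9)) = (7 - 1/2*(-13)*(-12))*135 = (7 - 78)*135 = -71*135 = -9585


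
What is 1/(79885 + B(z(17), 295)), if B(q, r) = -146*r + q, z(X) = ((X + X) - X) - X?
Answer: 1/36815 ≈ 2.7163e-5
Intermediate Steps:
z(X) = 0 (z(X) = (2*X - X) - X = X - X = 0)
B(q, r) = q - 146*r
1/(79885 + B(z(17), 295)) = 1/(79885 + (0 - 146*295)) = 1/(79885 + (0 - 43070)) = 1/(79885 - 43070) = 1/36815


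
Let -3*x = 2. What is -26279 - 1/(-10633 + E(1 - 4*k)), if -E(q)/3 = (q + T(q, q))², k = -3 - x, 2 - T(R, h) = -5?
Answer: -909332234/34603 ≈ -26279.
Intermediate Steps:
x = -⅔ (x = -⅓*2 = -⅔ ≈ -0.66667)
T(R, h) = 7 (T(R, h) = 2 - 1*(-5) = 2 + 5 = 7)
k = -7/3 (k = -3 - 1*(-⅔) = -3 + ⅔ = -7/3 ≈ -2.3333)
E(q) = -3*(7 + q)² (E(q) = -3*(q + 7)² = -3*(7 + q)²)
-26279 - 1/(-10633 + E(1 - 4*k)) = -26279 - 1/(-10633 - 3*(7 + (1 - 4*(-7/3)))²) = -26279 - 1/(-10633 - 3*(7 + (1 + 28/3))²) = -26279 - 1/(-10633 - 3*(7 + 31/3)²) = -26279 - 1/(-10633 - 3*(52/3)²) = -26279 - 1/(-10633 - 3*2704/9) = -26279 - 1/(-10633 - 2704/3) = -26279 - 1/(-34603/3) = -26279 - 1*(-3/34603) = -26279 + 3/34603 = -909332234/34603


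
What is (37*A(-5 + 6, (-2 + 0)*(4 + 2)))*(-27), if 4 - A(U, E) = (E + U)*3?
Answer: -36963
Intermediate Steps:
A(U, E) = 4 - 3*E - 3*U (A(U, E) = 4 - (E + U)*3 = 4 - (3*E + 3*U) = 4 + (-3*E - 3*U) = 4 - 3*E - 3*U)
(37*A(-5 + 6, (-2 + 0)*(4 + 2)))*(-27) = (37*(4 - 3*(-2 + 0)*(4 + 2) - 3*(-5 + 6)))*(-27) = (37*(4 - (-6)*6 - 3*1))*(-27) = (37*(4 - 3*(-12) - 3))*(-27) = (37*(4 + 36 - 3))*(-27) = (37*37)*(-27) = 1369*(-27) = -36963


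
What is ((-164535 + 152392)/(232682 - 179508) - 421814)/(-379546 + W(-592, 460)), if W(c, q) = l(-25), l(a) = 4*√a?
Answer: 4256522950210167/3829994712160892 + 112147748895*I/1914997356080446 ≈ 1.1114 + 5.8563e-5*I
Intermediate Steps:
W(c, q) = 20*I (W(c, q) = 4*√(-25) = 4*(5*I) = 20*I)
((-164535 + 152392)/(232682 - 179508) - 421814)/(-379546 + W(-592, 460)) = ((-164535 + 152392)/(232682 - 179508) - 421814)/(-379546 + 20*I) = (-12143/53174 - 421814)*((-379546 - 20*I)/144055166516) = -22429549779*(-379546 - 20*I)/7659989424321784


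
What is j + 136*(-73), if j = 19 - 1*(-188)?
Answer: -9721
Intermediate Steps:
j = 207 (j = 19 + 188 = 207)
j + 136*(-73) = 207 + 136*(-73) = 207 - 9928 = -9721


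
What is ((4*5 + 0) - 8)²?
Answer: 144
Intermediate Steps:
((4*5 + 0) - 8)² = ((20 + 0) - 8)² = (20 - 8)² = 12² = 144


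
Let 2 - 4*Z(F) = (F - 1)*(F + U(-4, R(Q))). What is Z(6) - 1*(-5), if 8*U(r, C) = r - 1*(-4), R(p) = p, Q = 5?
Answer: -2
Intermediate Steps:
U(r, C) = 1/2 + r/8 (U(r, C) = (r - 1*(-4))/8 = (r + 4)/8 = (4 + r)/8 = 1/2 + r/8)
Z(F) = 1/2 - F*(-1 + F)/4 (Z(F) = 1/2 - (F - 1)*(F + (1/2 + (1/8)*(-4)))/4 = 1/2 - (-1 + F)*(F + (1/2 - 1/2))/4 = 1/2 - (-1 + F)*(F + 0)/4 = 1/2 - (-1 + F)*F/4 = 1/2 - F*(-1 + F)/4)
Z(6) - 1*(-5) = (1/2 - 1/4*6**2 + (1/4)*6) - 1*(-5) = (1/2 - 1/4*36 + 3/2) + 5 = (1/2 - 9 + 3/2) + 5 = -7 + 5 = -2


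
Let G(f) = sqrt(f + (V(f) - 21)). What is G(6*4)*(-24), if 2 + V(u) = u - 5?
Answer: -48*sqrt(5) ≈ -107.33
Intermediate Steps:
V(u) = -7 + u (V(u) = -2 + (u - 5) = -2 + (-5 + u) = -7 + u)
G(f) = sqrt(-28 + 2*f) (G(f) = sqrt(f + ((-7 + f) - 21)) = sqrt(f + (-28 + f)) = sqrt(-28 + 2*f))
G(6*4)*(-24) = sqrt(-28 + 2*(6*4))*(-24) = sqrt(-28 + 2*24)*(-24) = sqrt(-28 + 48)*(-24) = sqrt(20)*(-24) = (2*sqrt(5))*(-24) = -48*sqrt(5)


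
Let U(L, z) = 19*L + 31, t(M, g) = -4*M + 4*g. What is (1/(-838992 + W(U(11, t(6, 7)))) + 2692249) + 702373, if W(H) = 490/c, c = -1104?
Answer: 1572130338647086/463123829 ≈ 3.3946e+6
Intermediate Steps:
U(L, z) = 31 + 19*L
W(H) = -245/552 (W(H) = 490/(-1104) = 490*(-1/1104) = -245/552)
(1/(-838992 + W(U(11, t(6, 7)))) + 2692249) + 702373 = (1/(-838992 - 245/552) + 2692249) + 702373 = (1/(-463123829/552) + 2692249) + 702373 = (-552/463123829 + 2692249) + 702373 = 1246844665500869/463123829 + 702373 = 1572130338647086/463123829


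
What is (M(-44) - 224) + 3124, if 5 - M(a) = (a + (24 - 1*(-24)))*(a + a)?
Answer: 3257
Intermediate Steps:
M(a) = 5 - 2*a*(48 + a) (M(a) = 5 - (a + (24 - 1*(-24)))*(a + a) = 5 - (a + (24 + 24))*2*a = 5 - (a + 48)*2*a = 5 - (48 + a)*2*a = 5 - 2*a*(48 + a))
(M(-44) - 224) + 3124 = ((5 - 96*(-44) - 2*(-44)²) - 224) + 3124 = ((5 + 4224 - 2*1936) - 224) + 3124 = ((5 + 4224 - 3872) - 224) + 3124 = (357 - 224) + 3124 = 133 + 3124 = 3257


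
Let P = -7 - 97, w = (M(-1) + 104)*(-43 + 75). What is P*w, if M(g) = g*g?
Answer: -349440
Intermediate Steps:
M(g) = g**2
w = 3360 (w = ((-1)**2 + 104)*(-43 + 75) = (1 + 104)*32 = 105*32 = 3360)
P = -104
P*w = -104*3360 = -349440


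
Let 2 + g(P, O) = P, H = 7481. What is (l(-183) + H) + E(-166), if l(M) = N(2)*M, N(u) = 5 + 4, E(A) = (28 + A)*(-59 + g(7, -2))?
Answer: 13286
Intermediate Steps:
g(P, O) = -2 + P
E(A) = -1512 - 54*A (E(A) = (28 + A)*(-59 + (-2 + 7)) = (28 + A)*(-59 + 5) = (28 + A)*(-54) = -1512 - 54*A)
N(u) = 9
l(M) = 9*M
(l(-183) + H) + E(-166) = (9*(-183) + 7481) + (-1512 - 54*(-166)) = (-1647 + 7481) + (-1512 + 8964) = 5834 + 7452 = 13286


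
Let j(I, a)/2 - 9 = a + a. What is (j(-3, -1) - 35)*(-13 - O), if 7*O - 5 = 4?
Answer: 300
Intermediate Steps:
j(I, a) = 18 + 4*a (j(I, a) = 18 + 2*(a + a) = 18 + 2*(2*a) = 18 + 4*a)
O = 9/7 (O = 5/7 + (1/7)*4 = 5/7 + 4/7 = 9/7 ≈ 1.2857)
(j(-3, -1) - 35)*(-13 - O) = ((18 + 4*(-1)) - 35)*(-13 - 1*9/7) = ((18 - 4) - 35)*(-13 - 9/7) = (14 - 35)*(-100/7) = -21*(-100/7) = 300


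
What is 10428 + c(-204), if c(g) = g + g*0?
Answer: 10224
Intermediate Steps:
c(g) = g (c(g) = g + 0 = g)
10428 + c(-204) = 10428 - 204 = 10224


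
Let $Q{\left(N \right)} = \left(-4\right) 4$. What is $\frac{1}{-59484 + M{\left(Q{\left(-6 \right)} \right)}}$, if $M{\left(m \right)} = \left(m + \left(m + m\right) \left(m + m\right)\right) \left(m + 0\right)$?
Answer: $- \frac{1}{75612} \approx -1.3225 \cdot 10^{-5}$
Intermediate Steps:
$Q{\left(N \right)} = -16$
$M{\left(m \right)} = m \left(m + 4 m^{2}\right)$ ($M{\left(m \right)} = \left(m + 2 m 2 m\right) m = \left(m + 4 m^{2}\right) m = m \left(m + 4 m^{2}\right)$)
$\frac{1}{-59484 + M{\left(Q{\left(-6 \right)} \right)}} = \frac{1}{-59484 + \left(-16\right)^{2} \left(1 + 4 \left(-16\right)\right)} = \frac{1}{-59484 + 256 \left(1 - 64\right)} = \frac{1}{-59484 + 256 \left(-63\right)} = \frac{1}{-59484 - 16128} = \frac{1}{-75612} = - \frac{1}{75612}$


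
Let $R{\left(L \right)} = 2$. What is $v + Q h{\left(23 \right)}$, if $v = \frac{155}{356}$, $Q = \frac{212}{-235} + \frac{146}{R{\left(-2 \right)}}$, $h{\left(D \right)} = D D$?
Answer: $\frac{3190809957}{83660} \approx 38140.0$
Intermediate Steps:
$h{\left(D \right)} = D^{2}$
$Q = \frac{16943}{235}$ ($Q = \frac{212}{-235} + \frac{146}{2} = 212 \left(- \frac{1}{235}\right) + 146 \cdot \frac{1}{2} = - \frac{212}{235} + 73 = \frac{16943}{235} \approx 72.098$)
$v = \frac{155}{356}$ ($v = 155 \cdot \frac{1}{356} = \frac{155}{356} \approx 0.43539$)
$v + Q h{\left(23 \right)} = \frac{155}{356} + \frac{16943 \cdot 23^{2}}{235} = \frac{155}{356} + \frac{16943}{235} \cdot 529 = \frac{155}{356} + \frac{8962847}{235} = \frac{3190809957}{83660}$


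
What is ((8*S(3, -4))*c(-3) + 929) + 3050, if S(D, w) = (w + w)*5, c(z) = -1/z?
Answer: 11617/3 ≈ 3872.3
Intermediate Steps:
S(D, w) = 10*w (S(D, w) = (2*w)*5 = 10*w)
((8*S(3, -4))*c(-3) + 929) + 3050 = ((8*(10*(-4)))*(-1/(-3)) + 929) + 3050 = ((8*(-40))*(-1*(-⅓)) + 929) + 3050 = (-320*⅓ + 929) + 3050 = (-320/3 + 929) + 3050 = 2467/3 + 3050 = 11617/3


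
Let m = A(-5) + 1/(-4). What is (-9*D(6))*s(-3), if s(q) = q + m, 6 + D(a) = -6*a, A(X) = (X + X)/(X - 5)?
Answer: -1701/2 ≈ -850.50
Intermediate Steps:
A(X) = 2*X/(-5 + X) (A(X) = (2*X)/(-5 + X) = 2*X/(-5 + X))
D(a) = -6 - 6*a
m = ¾ (m = 2*(-5)/(-5 - 5) + 1/(-4) = 2*(-5)/(-10) - ¼ = 2*(-5)*(-⅒) - ¼ = 1 - ¼ = ¾ ≈ 0.75000)
s(q) = ¾ + q (s(q) = q + ¾ = ¾ + q)
(-9*D(6))*s(-3) = (-9*(-6 - 6*6))*(¾ - 3) = -9*(-6 - 36)*(-9/4) = -9*(-42)*(-9/4) = 378*(-9/4) = -1701/2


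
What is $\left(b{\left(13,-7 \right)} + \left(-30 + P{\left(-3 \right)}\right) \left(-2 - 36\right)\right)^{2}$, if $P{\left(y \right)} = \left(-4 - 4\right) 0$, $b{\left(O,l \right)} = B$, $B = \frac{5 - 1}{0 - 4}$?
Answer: $1297321$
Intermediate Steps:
$B = -1$ ($B = \frac{4}{-4} = 4 \left(- \frac{1}{4}\right) = -1$)
$b{\left(O,l \right)} = -1$
$P{\left(y \right)} = 0$ ($P{\left(y \right)} = \left(-8\right) 0 = 0$)
$\left(b{\left(13,-7 \right)} + \left(-30 + P{\left(-3 \right)}\right) \left(-2 - 36\right)\right)^{2} = \left(-1 + \left(-30 + 0\right) \left(-2 - 36\right)\right)^{2} = \left(-1 - -1140\right)^{2} = \left(-1 + 1140\right)^{2} = 1139^{2} = 1297321$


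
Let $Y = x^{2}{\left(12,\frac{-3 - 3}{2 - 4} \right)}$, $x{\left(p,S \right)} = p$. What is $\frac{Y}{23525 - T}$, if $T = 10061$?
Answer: $\frac{2}{187} \approx 0.010695$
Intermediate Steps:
$Y = 144$ ($Y = 12^{2} = 144$)
$\frac{Y}{23525 - T} = \frac{144}{23525 - 10061} = \frac{144}{13464} = 144 \cdot \frac{1}{13464} = \frac{2}{187}$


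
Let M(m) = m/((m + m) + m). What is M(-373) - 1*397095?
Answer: -1191284/3 ≈ -3.9709e+5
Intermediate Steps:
M(m) = ⅓ (M(m) = m/(2*m + m) = m/((3*m)) = m*(1/(3*m)) = ⅓)
M(-373) - 1*397095 = ⅓ - 1*397095 = ⅓ - 397095 = -1191284/3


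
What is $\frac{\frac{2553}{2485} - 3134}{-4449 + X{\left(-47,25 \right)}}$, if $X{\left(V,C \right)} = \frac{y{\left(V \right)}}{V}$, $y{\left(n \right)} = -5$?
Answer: $\frac{365915539}{519608530} \approx 0.70421$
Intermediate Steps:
$X{\left(V,C \right)} = - \frac{5}{V}$
$\frac{\frac{2553}{2485} - 3134}{-4449 + X{\left(-47,25 \right)}} = \frac{\frac{2553}{2485} - 3134}{-4449 - \frac{5}{-47}} = \frac{2553 \cdot \frac{1}{2485} - 3134}{-4449 - - \frac{5}{47}} = \frac{\frac{2553}{2485} - 3134}{-4449 + \frac{5}{47}} = - \frac{7785437}{2485 \left(- \frac{209098}{47}\right)} = \left(- \frac{7785437}{2485}\right) \left(- \frac{47}{209098}\right) = \frac{365915539}{519608530}$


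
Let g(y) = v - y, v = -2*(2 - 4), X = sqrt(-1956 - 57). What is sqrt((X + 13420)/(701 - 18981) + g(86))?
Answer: sqrt(-6911576600 - 4570*I*sqrt(2013))/9140 ≈ 0.00013492 - 9.0958*I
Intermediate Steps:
X = I*sqrt(2013) (X = sqrt(-2013) = I*sqrt(2013) ≈ 44.866*I)
v = 4 (v = -2*(-2) = 4)
g(y) = 4 - y
sqrt((X + 13420)/(701 - 18981) + g(86)) = sqrt((I*sqrt(2013) + 13420)/(701 - 18981) + (4 - 1*86)) = sqrt((13420 + I*sqrt(2013))/(-18280) + (4 - 86)) = sqrt((13420 + I*sqrt(2013))*(-1/18280) - 82) = sqrt((-671/914 - I*sqrt(2013)/18280) - 82) = sqrt(-75619/914 - I*sqrt(2013)/18280)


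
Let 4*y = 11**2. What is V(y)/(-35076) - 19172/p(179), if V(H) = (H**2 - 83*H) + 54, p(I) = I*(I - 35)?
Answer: -210912845/301372992 ≈ -0.69984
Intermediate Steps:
p(I) = I*(-35 + I)
y = 121/4 (y = (1/4)*11**2 = (1/4)*121 = 121/4 ≈ 30.250)
V(H) = 54 + H**2 - 83*H
V(y)/(-35076) - 19172/p(179) = (54 + (121/4)**2 - 83*121/4)/(-35076) - 19172*1/(179*(-35 + 179)) = (54 + 14641/16 - 10043/4)*(-1/35076) - 19172/(179*144) = -24667/16*(-1/35076) - 19172/25776 = 24667/561216 - 19172*1/25776 = 24667/561216 - 4793/6444 = -210912845/301372992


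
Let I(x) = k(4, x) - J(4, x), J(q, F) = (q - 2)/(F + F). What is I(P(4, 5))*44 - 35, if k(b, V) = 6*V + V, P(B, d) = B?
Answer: 1186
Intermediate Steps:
k(b, V) = 7*V
J(q, F) = (-2 + q)/(2*F) (J(q, F) = (-2 + q)/((2*F)) = (-2 + q)*(1/(2*F)) = (-2 + q)/(2*F))
I(x) = -1/x + 7*x (I(x) = 7*x - (-2 + 4)/(2*x) = 7*x - 2/(2*x) = 7*x - 1/x = -1/x + 7*x)
I(P(4, 5))*44 - 35 = (-1/4 + 7*4)*44 - 35 = (-1*¼ + 28)*44 - 35 = (-¼ + 28)*44 - 35 = (111/4)*44 - 35 = 1221 - 35 = 1186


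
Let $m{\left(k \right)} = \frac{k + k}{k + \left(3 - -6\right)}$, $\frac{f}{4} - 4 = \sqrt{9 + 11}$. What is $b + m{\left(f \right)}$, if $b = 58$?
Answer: $\frac{3570}{61} + \frac{144 \sqrt{5}}{305} \approx 59.58$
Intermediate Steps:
$f = 16 + 8 \sqrt{5}$ ($f = 16 + 4 \sqrt{9 + 11} = 16 + 4 \sqrt{20} = 16 + 4 \cdot 2 \sqrt{5} = 16 + 8 \sqrt{5} \approx 33.889$)
$m{\left(k \right)} = \frac{2 k}{9 + k}$ ($m{\left(k \right)} = \frac{2 k}{k + \left(3 + 6\right)} = \frac{2 k}{k + 9} = \frac{2 k}{9 + k}$)
$b + m{\left(f \right)} = 58 + \frac{2 \left(16 + 8 \sqrt{5}\right)}{9 + \left(16 + 8 \sqrt{5}\right)} = 58 + \frac{2 \left(16 + 8 \sqrt{5}\right)}{25 + 8 \sqrt{5}}$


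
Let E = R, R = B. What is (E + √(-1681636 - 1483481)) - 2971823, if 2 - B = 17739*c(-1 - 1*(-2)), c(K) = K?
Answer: -2989560 + I*√3165117 ≈ -2.9896e+6 + 1779.1*I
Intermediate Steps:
B = -17737 (B = 2 - 17739*(-1 - 1*(-2)) = 2 - 17739*(-1 + 2) = 2 - 17739 = -17737)
R = -17737
E = -17737
(E + √(-1681636 - 1483481)) - 2971823 = (-17737 + √(-1681636 - 1483481)) - 2971823 = (-17737 + √(-3165117)) - 2971823 = (-17737 + I*√3165117) - 2971823 = -2989560 + I*√3165117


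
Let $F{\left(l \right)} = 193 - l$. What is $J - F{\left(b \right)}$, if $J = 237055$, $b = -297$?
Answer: $236565$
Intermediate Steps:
$J - F{\left(b \right)} = 237055 - \left(193 - -297\right) = 237055 - \left(193 + 297\right) = 237055 - 490 = 236565$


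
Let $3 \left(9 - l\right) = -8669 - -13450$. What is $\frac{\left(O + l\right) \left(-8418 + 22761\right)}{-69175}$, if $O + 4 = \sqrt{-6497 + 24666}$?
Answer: $\frac{22786246}{69175} - \frac{14343 \sqrt{18169}}{69175} \approx 301.45$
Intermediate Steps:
$O = -4 + \sqrt{18169}$ ($O = -4 + \sqrt{-6497 + 24666} = -4 + \sqrt{18169} \approx 130.79$)
$l = - \frac{4754}{3}$ ($l = 9 - \frac{-8669 - -13450}{3} = 9 - \frac{-8669 + 13450}{3} = 9 - \frac{4781}{3} = - \frac{4754}{3} \approx -1584.7$)
$\frac{\left(O + l\right) \left(-8418 + 22761\right)}{-69175} = \frac{\left(\left(-4 + \sqrt{18169}\right) - \frac{4754}{3}\right) \left(-8418 + 22761\right)}{-69175} = \left(- \frac{4766}{3} + \sqrt{18169}\right) 14343 \left(- \frac{1}{69175}\right) = \left(-22786246 + 14343 \sqrt{18169}\right) \left(- \frac{1}{69175}\right) = \frac{22786246}{69175} - \frac{14343 \sqrt{18169}}{69175}$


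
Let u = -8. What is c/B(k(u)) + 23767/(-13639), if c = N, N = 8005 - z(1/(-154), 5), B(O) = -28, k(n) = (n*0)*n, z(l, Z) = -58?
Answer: -110636733/381892 ≈ -289.71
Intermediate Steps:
k(n) = 0 (k(n) = 0*n = 0)
N = 8063 (N = 8005 - 1*(-58) = 8005 + 58 = 8063)
c = 8063
c/B(k(u)) + 23767/(-13639) = 8063/(-28) + 23767/(-13639) = 8063*(-1/28) + 23767*(-1/13639) = -8063/28 - 23767/13639 = -110636733/381892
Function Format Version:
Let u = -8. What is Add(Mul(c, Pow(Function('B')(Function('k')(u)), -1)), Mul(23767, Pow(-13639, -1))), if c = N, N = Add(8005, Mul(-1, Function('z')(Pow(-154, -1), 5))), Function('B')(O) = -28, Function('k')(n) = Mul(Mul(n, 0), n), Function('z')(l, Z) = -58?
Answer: Rational(-110636733, 381892) ≈ -289.71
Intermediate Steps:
Function('k')(n) = 0 (Function('k')(n) = Mul(0, n) = 0)
N = 8063 (N = Add(8005, Mul(-1, -58)) = Add(8005, 58) = 8063)
c = 8063
Add(Mul(c, Pow(Function('B')(Function('k')(u)), -1)), Mul(23767, Pow(-13639, -1))) = Add(Mul(8063, Pow(-28, -1)), Mul(23767, Pow(-13639, -1))) = Add(Mul(8063, Rational(-1, 28)), Mul(23767, Rational(-1, 13639))) = Add(Rational(-8063, 28), Rational(-23767, 13639)) = Rational(-110636733, 381892)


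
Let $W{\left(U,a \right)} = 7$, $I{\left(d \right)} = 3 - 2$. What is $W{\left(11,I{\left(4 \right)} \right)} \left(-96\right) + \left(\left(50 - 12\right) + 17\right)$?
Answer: $-617$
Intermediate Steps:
$I{\left(d \right)} = 1$ ($I{\left(d \right)} = 3 - 2 = 1$)
$W{\left(11,I{\left(4 \right)} \right)} \left(-96\right) + \left(\left(50 - 12\right) + 17\right) = 7 \left(-96\right) + \left(\left(50 - 12\right) + 17\right) = -672 + \left(38 + 17\right) = -672 + 55 = -617$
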